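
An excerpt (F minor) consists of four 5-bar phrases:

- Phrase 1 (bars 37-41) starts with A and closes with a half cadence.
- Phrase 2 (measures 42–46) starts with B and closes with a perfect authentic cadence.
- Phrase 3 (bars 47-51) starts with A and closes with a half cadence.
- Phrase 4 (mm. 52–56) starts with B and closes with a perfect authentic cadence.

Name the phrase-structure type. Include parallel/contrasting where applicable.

The cadence pattern HC–PAC–HC–PAC is weak–strong twice, and phrases 3–4 restate phrases 1–2: a period heard twice, not a double period (which would end weakly at phrase 2).

repeated period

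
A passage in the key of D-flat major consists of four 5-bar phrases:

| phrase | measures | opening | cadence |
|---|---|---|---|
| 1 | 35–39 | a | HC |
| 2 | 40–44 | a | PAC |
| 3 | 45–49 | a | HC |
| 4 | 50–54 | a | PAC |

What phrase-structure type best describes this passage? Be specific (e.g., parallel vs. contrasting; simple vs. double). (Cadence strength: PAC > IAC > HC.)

The cadence pattern HC–PAC–HC–PAC is weak–strong twice, and phrases 3–4 restate phrases 1–2: a period heard twice, not a double period (which would end weakly at phrase 2).

repeated period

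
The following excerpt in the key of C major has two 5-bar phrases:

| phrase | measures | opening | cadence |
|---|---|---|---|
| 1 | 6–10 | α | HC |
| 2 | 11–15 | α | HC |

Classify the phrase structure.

repeated phrase

Both phrases have the same opening (α) and the same cadence (half cadence): the second is a restatement, not a consequent, so this is a repeated phrase rather than a period.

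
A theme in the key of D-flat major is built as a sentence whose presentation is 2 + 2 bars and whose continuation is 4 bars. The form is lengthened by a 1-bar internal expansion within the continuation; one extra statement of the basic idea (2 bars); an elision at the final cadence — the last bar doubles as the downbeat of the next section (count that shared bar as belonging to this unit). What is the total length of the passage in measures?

Basic sentence: 2 + 2 + 4 = 8 bars.
8 (basic form) + 1 (internal expansion) + 2 (extra statement) = 11.
The elision shares a bar with the next section but does not change this unit's count.

11 measures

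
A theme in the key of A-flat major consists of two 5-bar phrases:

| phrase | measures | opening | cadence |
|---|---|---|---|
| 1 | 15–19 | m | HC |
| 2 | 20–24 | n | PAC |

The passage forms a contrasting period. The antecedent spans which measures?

The antecedent is the phrase ending with the weaker cadence (half cadence, phrase 1) and the consequent the one ending more conclusively (perfect authentic cadence, phrase 2); the antecedent is bars 15–19.

measures 15–19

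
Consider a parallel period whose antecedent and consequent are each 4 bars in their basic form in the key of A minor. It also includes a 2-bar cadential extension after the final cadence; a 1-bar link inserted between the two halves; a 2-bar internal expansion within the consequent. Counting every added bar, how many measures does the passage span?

13 measures

Basic parallel period: 4 + 4 = 8 bars.
8 (basic form) + 2 (cadential extension) + 1 (link) + 2 (internal expansion) = 13.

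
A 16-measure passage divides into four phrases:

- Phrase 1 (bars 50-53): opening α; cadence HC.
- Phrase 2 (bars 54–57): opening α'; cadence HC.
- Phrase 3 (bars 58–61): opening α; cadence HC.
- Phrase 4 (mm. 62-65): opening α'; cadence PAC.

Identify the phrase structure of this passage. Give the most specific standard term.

parallel double period

Four phrases in two halves: the first half (mm. 50-57) ends with a half cadence, the second (mm. 58–65) with a perfect authentic cadence — a large antecedent–consequent pair, i.e. a double period.
Phrase 3 begins with the same material as phrase 1, making it parallel.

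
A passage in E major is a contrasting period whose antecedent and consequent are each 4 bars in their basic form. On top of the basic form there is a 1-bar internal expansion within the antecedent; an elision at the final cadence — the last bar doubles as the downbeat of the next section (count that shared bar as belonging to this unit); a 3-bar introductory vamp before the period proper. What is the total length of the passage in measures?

Basic contrasting period: 4 + 4 = 8 bars.
8 (basic form) + 1 (internal expansion) + 3 (introduction) = 12.
The elision shares a bar with the next section but does not change this unit's count.

12 measures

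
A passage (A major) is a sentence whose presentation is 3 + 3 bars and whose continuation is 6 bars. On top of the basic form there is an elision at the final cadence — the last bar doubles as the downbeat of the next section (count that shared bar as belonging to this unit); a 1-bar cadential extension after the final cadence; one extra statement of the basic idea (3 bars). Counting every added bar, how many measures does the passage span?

16 measures

Basic sentence: 3 + 3 + 6 = 12 bars.
12 (basic form) + 1 (cadential extension) + 3 (extra statement) = 16.
The elision shares a bar with the next section but does not change this unit's count.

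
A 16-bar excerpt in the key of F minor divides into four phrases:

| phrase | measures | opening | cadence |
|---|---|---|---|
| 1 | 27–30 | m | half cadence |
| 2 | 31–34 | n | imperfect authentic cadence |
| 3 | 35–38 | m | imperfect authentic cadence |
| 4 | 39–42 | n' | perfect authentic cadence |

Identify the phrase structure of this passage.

parallel double period

Four phrases in two halves: the first half (mm. 27–34) ends with an imperfect authentic cadence, the second (measures 35–42) with a perfect authentic cadence — a large antecedent–consequent pair, i.e. a double period.
Phrase 3 begins with the same material as phrase 1, making it parallel.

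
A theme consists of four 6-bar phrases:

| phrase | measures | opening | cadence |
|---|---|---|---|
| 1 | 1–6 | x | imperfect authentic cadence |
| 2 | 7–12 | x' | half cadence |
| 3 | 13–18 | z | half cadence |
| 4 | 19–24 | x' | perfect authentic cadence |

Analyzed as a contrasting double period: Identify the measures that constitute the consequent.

In a double period the four phrases pair into a large antecedent (phrases 1–2, ending half cadence) and a large consequent (phrases 3–4, ending perfect authentic cadence). The consequent spans mm. 13-24.

measures 13–24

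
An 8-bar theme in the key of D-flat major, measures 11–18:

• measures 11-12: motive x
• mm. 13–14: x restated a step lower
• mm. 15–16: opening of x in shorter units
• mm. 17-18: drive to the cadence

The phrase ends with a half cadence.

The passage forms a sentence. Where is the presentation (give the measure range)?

measures 11–14

The presentation of a sentence is the basic idea (mm. 11–12) plus its repetition (mm. 13–14); the presentation is therefore measures 11–14.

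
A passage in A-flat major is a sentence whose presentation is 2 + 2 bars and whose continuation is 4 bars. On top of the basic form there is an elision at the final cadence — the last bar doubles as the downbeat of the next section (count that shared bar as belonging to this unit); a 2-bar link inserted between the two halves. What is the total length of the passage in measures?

10 measures

Basic sentence: 2 + 2 + 4 = 8 bars.
8 (basic form) + 2 (link) = 10.
The elision shares a bar with the next section but does not change this unit's count.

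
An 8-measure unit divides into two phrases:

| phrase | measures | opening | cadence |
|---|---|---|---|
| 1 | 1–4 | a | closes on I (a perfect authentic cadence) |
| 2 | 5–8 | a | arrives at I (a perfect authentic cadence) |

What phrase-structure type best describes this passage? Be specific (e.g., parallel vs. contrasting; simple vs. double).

repeated phrase

Both phrases have the same opening (a) and the same cadence (perfect authentic cadence): the second is a restatement, not a consequent, so this is a repeated phrase rather than a period.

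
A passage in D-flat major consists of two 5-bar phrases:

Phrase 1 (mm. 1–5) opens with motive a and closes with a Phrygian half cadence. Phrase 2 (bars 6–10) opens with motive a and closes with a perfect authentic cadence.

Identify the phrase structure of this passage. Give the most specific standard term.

Phrase 1 ends with a Phrygian half cadence (weaker) and phrase 2 with a perfect authentic cadence (stronger): antecedent + consequent = a period.
The two phrases open with the same material (a / a), so the period is parallel.

parallel period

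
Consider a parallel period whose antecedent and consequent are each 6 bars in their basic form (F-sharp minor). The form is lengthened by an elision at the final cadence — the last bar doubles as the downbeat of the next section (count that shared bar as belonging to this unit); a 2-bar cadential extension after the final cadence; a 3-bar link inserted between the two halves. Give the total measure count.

17 measures

Basic parallel period: 6 + 6 = 12 bars.
12 (basic form) + 2 (cadential extension) + 3 (link) = 17.
The elision shares a bar with the next section but does not change this unit's count.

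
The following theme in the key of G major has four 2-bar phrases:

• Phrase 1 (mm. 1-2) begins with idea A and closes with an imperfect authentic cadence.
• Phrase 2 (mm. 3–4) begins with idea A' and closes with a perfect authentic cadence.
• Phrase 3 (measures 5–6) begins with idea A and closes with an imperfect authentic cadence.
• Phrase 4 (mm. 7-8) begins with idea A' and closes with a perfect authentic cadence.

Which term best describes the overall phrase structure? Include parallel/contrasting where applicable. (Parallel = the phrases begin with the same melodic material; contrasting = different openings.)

repeated period

The cadence pattern IAC–PAC–IAC–PAC is weak–strong twice, and phrases 3–4 restate phrases 1–2: a period heard twice, not a double period (which would end weakly at phrase 2).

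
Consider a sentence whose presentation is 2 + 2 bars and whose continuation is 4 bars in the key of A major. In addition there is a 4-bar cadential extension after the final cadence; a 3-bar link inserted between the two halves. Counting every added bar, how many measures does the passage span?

15 measures

Basic sentence: 2 + 2 + 4 = 8 bars.
8 (basic form) + 4 (cadential extension) + 3 (link) = 15.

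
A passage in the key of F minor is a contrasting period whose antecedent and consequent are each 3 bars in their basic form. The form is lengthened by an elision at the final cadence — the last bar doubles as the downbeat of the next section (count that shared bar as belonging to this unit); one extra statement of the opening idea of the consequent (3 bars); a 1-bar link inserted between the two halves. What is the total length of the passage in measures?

Basic contrasting period: 3 + 3 = 6 bars.
6 (basic form) + 3 (extra statement) + 1 (link) = 10.
The elision shares a bar with the next section but does not change this unit's count.

10 measures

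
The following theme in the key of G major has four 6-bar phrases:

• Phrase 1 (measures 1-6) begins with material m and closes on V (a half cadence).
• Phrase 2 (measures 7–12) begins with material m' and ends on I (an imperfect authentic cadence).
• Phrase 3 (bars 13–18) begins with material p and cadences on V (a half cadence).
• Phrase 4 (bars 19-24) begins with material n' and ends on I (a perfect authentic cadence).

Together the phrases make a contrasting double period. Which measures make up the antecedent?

measures 1–12

In a double period the first pair of phrases (ending imperfect authentic cadence) is the large antecedent and the second pair (ending perfect authentic cadence) is the large consequent; the antecedent is measures 1–12.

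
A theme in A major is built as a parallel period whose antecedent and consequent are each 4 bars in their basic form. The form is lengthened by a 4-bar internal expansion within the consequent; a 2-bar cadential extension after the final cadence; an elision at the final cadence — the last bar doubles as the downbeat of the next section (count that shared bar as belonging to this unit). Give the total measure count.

14 measures

Basic parallel period: 4 + 4 = 8 bars.
8 (basic form) + 4 (internal expansion) + 2 (cadential extension) = 14.
The elision shares a bar with the next section but does not change this unit's count.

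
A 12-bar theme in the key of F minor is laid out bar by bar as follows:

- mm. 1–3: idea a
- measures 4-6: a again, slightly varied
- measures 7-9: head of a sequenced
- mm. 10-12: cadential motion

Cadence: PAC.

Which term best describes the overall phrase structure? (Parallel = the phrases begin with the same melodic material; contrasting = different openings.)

sentence

Basic idea (measures 1-3) + its repetition (measures 4-6) form the presentation; fragmentation and cadence (mm. 7-12) form the continuation — the 12-bar whole is a sentence.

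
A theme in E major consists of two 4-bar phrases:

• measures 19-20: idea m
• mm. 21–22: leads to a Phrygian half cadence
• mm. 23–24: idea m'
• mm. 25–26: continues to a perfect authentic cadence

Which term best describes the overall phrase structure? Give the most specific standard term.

Phrase 1 ends with a Phrygian half cadence (weaker) and phrase 2 with a perfect authentic cadence (stronger): antecedent + consequent = a period.
The two phrases open with the same material (m / m'), so the period is parallel.

parallel period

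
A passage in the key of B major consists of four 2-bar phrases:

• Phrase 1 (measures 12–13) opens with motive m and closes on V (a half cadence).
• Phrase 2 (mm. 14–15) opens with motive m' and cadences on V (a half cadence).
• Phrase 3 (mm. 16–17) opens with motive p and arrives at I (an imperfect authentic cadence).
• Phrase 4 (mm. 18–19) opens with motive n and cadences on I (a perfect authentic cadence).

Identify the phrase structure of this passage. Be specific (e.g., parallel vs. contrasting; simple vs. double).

contrasting double period

Four phrases in two halves: the first half (measures 12-15) ends with a half cadence, the second (bars 16–19) with a perfect authentic cadence — a large antecedent–consequent pair, i.e. a double period.
Phrase 3 begins with different material from phrase 1, making it contrasting.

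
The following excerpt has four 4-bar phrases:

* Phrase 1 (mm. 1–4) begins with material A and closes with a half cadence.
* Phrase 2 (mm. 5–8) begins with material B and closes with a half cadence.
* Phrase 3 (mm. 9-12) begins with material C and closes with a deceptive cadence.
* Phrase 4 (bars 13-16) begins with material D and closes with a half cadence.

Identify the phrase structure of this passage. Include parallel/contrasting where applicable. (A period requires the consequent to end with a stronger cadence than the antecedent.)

Phrase 4 ends with a half cadence, no stronger than phrase 2's half cadence, so the four phrases do not form a double period; nor do phrases 3–4 duplicate 1–2, so it is not a repeated period. With no phrase reaching a conclusive cadence, the passage is a phrase group.

phrase group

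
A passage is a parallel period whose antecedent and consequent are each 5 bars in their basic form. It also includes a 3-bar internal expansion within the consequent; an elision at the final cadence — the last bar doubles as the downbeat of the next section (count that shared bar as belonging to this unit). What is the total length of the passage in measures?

13 measures

Basic parallel period: 5 + 5 = 10 bars.
10 (basic form) + 3 (internal expansion) = 13.
The elision shares a bar with the next section but does not change this unit's count.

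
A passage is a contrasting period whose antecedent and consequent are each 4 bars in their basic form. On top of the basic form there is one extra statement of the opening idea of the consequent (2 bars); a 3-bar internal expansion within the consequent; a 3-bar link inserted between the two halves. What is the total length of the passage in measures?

16 measures

Basic contrasting period: 4 + 4 = 8 bars.
8 (basic form) + 2 (extra statement) + 3 (internal expansion) + 3 (link) = 16.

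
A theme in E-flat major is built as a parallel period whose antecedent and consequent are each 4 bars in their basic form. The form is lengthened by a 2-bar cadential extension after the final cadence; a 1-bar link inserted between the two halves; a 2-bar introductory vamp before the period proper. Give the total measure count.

13 measures

Basic parallel period: 4 + 4 = 8 bars.
8 (basic form) + 2 (cadential extension) + 1 (link) + 2 (introduction) = 13.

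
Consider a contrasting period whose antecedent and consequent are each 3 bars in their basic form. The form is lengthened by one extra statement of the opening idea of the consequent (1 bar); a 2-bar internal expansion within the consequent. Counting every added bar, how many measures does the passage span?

Basic contrasting period: 3 + 3 = 6 bars.
6 (basic form) + 1 (extra statement) + 2 (internal expansion) = 9.

9 measures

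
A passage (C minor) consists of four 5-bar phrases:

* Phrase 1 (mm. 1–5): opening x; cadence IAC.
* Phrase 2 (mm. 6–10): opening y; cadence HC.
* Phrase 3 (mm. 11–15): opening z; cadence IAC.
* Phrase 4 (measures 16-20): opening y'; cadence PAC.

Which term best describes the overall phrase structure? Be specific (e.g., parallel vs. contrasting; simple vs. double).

Four phrases in two halves: the first half (bars 1-10) ends with a half cadence, the second (mm. 11–20) with a perfect authentic cadence — a large antecedent–consequent pair, i.e. a double period.
Phrase 3 begins with different material from phrase 1, making it contrasting.

contrasting double period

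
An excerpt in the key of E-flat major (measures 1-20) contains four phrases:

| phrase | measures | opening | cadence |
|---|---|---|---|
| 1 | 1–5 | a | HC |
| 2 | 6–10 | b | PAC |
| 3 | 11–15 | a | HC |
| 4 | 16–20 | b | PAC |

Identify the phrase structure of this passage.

repeated period

The cadence pattern HC–PAC–HC–PAC is weak–strong twice, and phrases 3–4 restate phrases 1–2: a period heard twice, not a double period (which would end weakly at phrase 2).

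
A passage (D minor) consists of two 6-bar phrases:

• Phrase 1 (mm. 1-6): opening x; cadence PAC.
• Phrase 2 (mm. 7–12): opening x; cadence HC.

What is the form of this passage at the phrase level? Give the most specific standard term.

phrase group

The second phrase closes with a half cadence, which is not stronger than the first phrase's perfect authentic cadence; without a weak→strong cadential pair there is no antecedent–consequent relationship, so this is a phrase group rather than a period.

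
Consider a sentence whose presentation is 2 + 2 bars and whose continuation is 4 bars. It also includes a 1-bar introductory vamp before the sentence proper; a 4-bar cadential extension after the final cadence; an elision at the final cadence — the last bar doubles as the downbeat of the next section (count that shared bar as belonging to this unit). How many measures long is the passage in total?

13 measures

Basic sentence: 2 + 2 + 4 = 8 bars.
8 (basic form) + 1 (introduction) + 4 (cadential extension) = 13.
The elision shares a bar with the next section but does not change this unit's count.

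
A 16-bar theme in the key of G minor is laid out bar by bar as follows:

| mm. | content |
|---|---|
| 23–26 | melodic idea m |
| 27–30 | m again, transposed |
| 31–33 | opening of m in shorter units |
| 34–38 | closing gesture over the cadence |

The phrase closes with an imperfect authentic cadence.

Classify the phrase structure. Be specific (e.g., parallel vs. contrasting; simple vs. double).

sentence

Basic idea (bars 23–26) + its repetition (bars 27–30) form the presentation; fragmentation and cadence (bars 31–38) form the continuation — the 16-bar whole is a sentence.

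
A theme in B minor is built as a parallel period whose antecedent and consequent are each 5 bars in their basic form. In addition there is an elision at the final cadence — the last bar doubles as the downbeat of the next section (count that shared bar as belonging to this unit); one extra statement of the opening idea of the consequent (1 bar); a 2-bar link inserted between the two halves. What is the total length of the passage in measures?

Basic parallel period: 5 + 5 = 10 bars.
10 (basic form) + 1 (extra statement) + 2 (link) = 13.
The elision shares a bar with the next section but does not change this unit's count.

13 measures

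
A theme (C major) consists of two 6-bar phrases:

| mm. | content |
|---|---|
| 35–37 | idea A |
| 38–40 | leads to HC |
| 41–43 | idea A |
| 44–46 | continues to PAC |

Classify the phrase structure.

parallel period

Phrase 1 ends with a half cadence (weaker) and phrase 2 with a perfect authentic cadence (stronger): antecedent + consequent = a period.
The two phrases open with the same material (A / A), so the period is parallel.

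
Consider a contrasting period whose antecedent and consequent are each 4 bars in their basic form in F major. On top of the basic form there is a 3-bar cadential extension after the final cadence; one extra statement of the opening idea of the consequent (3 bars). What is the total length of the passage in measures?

14 measures

Basic contrasting period: 4 + 4 = 8 bars.
8 (basic form) + 3 (cadential extension) + 3 (extra statement) = 14.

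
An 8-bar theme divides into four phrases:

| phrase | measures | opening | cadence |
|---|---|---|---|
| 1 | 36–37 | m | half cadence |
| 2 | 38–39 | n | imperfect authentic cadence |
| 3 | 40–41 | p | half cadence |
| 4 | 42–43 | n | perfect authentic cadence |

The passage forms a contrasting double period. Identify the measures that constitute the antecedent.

In a double period the four phrases pair into a large antecedent (phrases 1–2, ending imperfect authentic cadence) and a large consequent (phrases 3–4, ending perfect authentic cadence). The antecedent spans measures 36-39.

measures 36–39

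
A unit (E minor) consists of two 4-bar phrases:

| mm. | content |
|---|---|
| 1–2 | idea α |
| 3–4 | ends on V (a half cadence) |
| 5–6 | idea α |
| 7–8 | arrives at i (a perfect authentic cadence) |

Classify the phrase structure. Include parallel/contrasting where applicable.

Phrase 1 ends with a half cadence (weaker) and phrase 2 with a perfect authentic cadence (stronger): antecedent + consequent = a period.
The two phrases open with the same material (α / α), so the period is parallel.

parallel period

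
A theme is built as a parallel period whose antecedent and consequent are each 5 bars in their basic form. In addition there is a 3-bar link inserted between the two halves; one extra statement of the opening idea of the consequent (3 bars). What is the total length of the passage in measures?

16 measures

Basic parallel period: 5 + 5 = 10 bars.
10 (basic form) + 3 (link) + 3 (extra statement) = 16.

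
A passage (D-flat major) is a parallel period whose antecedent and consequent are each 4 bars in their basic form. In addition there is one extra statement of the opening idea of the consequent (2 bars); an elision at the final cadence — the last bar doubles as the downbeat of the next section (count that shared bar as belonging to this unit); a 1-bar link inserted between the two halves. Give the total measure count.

11 measures

Basic parallel period: 4 + 4 = 8 bars.
8 (basic form) + 2 (extra statement) + 1 (link) = 11.
The elision shares a bar with the next section but does not change this unit's count.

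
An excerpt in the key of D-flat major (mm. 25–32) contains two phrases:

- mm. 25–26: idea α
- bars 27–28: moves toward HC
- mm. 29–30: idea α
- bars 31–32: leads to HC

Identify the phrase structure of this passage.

Both phrases have the same opening (α) and the same cadence (half cadence): the second is a restatement, not a consequent, so this is a repeated phrase rather than a period.

repeated phrase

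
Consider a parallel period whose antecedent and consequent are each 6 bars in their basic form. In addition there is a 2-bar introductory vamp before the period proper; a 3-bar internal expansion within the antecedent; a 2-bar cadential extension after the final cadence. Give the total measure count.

Basic parallel period: 6 + 6 = 12 bars.
12 (basic form) + 2 (introduction) + 3 (internal expansion) + 2 (cadential extension) = 19.

19 measures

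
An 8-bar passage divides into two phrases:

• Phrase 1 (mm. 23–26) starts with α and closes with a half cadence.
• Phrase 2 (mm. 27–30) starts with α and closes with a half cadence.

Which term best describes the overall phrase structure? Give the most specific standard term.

Both phrases have the same opening (α) and the same cadence (half cadence): the second is a restatement, not a consequent, so this is a repeated phrase rather than a period.

repeated phrase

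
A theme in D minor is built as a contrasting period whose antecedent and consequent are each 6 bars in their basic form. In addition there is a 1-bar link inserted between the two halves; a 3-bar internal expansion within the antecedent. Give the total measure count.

Basic contrasting period: 6 + 6 = 12 bars.
12 (basic form) + 1 (link) + 3 (internal expansion) = 16.

16 measures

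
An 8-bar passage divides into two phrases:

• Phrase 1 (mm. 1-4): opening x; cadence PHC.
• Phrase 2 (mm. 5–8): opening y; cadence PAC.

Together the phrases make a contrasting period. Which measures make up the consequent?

The phrase ending with the weaker cadence (Phrygian half cadence) is the antecedent; the one ending more conclusively (perfect authentic cadence) is the consequent. The consequent is measures 5–8.

measures 5–8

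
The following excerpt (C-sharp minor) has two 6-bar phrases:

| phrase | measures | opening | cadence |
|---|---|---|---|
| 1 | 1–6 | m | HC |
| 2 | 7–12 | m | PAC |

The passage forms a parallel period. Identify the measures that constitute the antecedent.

measures 1–6

The antecedent is the phrase ending with the weaker cadence (half cadence, phrase 1) and the consequent the one ending more conclusively (perfect authentic cadence, phrase 2); the antecedent is bars 1–6.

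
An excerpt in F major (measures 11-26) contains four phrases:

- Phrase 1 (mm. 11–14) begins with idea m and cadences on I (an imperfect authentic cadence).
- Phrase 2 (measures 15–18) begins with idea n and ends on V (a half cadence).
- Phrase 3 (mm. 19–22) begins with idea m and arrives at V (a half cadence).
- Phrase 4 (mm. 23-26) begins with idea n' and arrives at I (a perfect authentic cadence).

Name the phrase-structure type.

Four phrases in two halves: the first half (mm. 11-18) ends with a half cadence, the second (mm. 19-26) with a perfect authentic cadence — a large antecedent–consequent pair, i.e. a double period.
Phrase 3 begins with the same material as phrase 1, making it parallel.

parallel double period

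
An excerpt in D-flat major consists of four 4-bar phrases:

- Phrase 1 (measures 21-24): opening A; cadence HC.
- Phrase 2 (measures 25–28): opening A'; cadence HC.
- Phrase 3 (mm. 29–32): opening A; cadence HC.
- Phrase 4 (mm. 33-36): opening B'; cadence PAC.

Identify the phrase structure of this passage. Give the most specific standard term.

Four phrases in two halves: the first half (measures 21–28) ends with a half cadence, the second (mm. 29–36) with a perfect authentic cadence — a large antecedent–consequent pair, i.e. a double period.
Phrase 3 begins with the same material as phrase 1, making it parallel.

parallel double period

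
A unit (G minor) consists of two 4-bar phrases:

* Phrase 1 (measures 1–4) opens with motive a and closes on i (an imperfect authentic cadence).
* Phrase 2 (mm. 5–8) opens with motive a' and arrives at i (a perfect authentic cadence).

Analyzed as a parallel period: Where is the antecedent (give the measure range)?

The antecedent is the phrase ending with the weaker cadence (imperfect authentic cadence, phrase 1) and the consequent the one ending more conclusively (perfect authentic cadence, phrase 2); the antecedent is measures 1–4.

measures 1–4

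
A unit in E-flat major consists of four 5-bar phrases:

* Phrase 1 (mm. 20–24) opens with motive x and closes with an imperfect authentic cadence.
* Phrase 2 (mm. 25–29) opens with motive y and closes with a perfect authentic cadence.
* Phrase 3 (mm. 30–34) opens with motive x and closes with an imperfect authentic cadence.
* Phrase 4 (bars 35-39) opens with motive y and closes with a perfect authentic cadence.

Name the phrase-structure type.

The cadence pattern IAC–PAC–IAC–PAC is weak–strong twice, and phrases 3–4 restate phrases 1–2: a period heard twice, not a double period (which would end weakly at phrase 2).

repeated period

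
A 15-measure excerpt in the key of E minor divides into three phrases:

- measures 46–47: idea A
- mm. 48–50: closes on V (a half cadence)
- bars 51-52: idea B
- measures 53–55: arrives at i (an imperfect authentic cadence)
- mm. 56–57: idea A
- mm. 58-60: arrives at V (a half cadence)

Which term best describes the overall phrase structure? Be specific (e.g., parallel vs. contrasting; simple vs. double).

phrase group

The final phrase closes with a half cadence, which is not stronger than the preceding imperfect authentic cadence; the 3 phrases lack an overall antecedent–consequent design and so form a phrase group.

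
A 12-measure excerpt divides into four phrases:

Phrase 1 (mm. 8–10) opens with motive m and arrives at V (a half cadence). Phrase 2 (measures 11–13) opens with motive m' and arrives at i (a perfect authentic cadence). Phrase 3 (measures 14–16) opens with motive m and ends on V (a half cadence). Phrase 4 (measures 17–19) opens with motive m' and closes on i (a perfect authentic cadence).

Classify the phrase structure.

repeated period

The cadence pattern HC–PAC–HC–PAC is weak–strong twice, and phrases 3–4 restate phrases 1–2: a period heard twice, not a double period (which would end weakly at phrase 2).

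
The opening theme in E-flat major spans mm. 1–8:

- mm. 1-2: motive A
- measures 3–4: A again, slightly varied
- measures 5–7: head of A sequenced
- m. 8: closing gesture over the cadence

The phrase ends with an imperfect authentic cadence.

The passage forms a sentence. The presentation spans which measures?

The presentation of a sentence is the basic idea (measures 1–2) plus its repetition (measures 3–4); the presentation is therefore mm. 1-4.

measures 1–4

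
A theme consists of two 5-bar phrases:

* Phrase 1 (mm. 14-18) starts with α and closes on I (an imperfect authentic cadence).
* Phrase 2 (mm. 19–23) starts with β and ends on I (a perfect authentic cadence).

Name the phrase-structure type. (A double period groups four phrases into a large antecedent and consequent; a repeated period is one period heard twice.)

Phrase 1 ends with an imperfect authentic cadence (weaker) and phrase 2 with a perfect authentic cadence (stronger): antecedent + consequent = a period.
The two phrases open with different material (α / β), so the period is contrasting.

contrasting period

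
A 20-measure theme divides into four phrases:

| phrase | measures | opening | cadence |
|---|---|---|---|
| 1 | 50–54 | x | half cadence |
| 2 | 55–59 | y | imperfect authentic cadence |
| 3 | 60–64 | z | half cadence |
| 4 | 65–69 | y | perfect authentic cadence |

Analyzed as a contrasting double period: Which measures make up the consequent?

In a double period the four phrases pair into a large antecedent (phrases 1–2, ending imperfect authentic cadence) and a large consequent (phrases 3–4, ending perfect authentic cadence). The consequent spans measures 60–69.

measures 60–69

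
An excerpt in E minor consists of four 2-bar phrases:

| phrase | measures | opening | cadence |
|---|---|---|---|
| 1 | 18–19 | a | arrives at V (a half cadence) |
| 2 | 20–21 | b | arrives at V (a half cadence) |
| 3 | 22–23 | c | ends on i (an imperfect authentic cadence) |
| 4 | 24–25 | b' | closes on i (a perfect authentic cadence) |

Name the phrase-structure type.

contrasting double period

Four phrases in two halves: the first half (bars 18-21) ends with a half cadence, the second (mm. 22–25) with a perfect authentic cadence — a large antecedent–consequent pair, i.e. a double period.
Phrase 3 begins with different material from phrase 1, making it contrasting.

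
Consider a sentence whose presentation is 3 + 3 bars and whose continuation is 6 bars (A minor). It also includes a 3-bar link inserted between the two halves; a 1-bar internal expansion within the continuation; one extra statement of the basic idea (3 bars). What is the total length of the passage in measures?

Basic sentence: 3 + 3 + 6 = 12 bars.
12 (basic form) + 3 (link) + 1 (internal expansion) + 3 (extra statement) = 19.

19 measures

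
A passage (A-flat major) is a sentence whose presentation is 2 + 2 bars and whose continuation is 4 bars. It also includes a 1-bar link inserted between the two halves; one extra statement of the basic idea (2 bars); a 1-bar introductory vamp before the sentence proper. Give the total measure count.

12 measures

Basic sentence: 2 + 2 + 4 = 8 bars.
8 (basic form) + 1 (link) + 2 (extra statement) + 1 (introduction) = 12.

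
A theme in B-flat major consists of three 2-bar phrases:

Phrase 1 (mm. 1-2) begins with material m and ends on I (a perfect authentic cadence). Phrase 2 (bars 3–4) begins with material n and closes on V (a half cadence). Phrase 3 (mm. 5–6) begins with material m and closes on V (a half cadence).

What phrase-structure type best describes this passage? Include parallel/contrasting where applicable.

phrase group

The final phrase closes with a half cadence, which is not stronger than the preceding half cadence; the 3 phrases lack an overall antecedent–consequent design and so form a phrase group.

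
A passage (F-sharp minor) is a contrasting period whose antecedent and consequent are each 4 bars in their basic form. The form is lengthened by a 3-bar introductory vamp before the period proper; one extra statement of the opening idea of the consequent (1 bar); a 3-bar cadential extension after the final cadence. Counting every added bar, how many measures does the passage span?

15 measures

Basic contrasting period: 4 + 4 = 8 bars.
8 (basic form) + 3 (introduction) + 1 (extra statement) + 3 (cadential extension) = 15.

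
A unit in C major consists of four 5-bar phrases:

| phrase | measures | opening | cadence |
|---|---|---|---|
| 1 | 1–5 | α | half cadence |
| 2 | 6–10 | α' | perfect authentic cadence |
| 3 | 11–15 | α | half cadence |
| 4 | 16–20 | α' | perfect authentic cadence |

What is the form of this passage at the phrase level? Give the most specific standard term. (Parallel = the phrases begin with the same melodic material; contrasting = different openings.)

repeated period

The cadence pattern HC–PAC–HC–PAC is weak–strong twice, and phrases 3–4 restate phrases 1–2: a period heard twice, not a double period (which would end weakly at phrase 2).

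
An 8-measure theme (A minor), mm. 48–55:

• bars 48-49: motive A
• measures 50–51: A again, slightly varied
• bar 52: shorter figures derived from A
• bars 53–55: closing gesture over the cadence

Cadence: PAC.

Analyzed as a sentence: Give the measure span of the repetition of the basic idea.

The presentation of a sentence is the basic idea (measures 48–49) plus its repetition (measures 50–51); the repetition of the basic idea is therefore measures 50–51.

measures 50–51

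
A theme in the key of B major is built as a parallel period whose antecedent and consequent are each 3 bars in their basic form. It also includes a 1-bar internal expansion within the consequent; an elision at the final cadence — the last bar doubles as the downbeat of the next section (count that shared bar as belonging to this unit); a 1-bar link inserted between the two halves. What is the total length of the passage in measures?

8 measures

Basic parallel period: 3 + 3 = 6 bars.
6 (basic form) + 1 (internal expansion) + 1 (link) = 8.
The elision shares a bar with the next section but does not change this unit's count.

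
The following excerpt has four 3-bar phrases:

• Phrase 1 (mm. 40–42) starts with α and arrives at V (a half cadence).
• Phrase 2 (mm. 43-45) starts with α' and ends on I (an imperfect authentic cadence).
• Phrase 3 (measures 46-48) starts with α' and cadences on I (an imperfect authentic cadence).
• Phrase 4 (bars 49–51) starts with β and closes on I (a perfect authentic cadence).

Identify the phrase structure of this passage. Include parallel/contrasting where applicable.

Four phrases in two halves: the first half (measures 40–45) ends with an imperfect authentic cadence, the second (mm. 46-51) with a perfect authentic cadence — a large antecedent–consequent pair, i.e. a double period.
Phrase 3 begins with the same material as phrase 1, making it parallel.

parallel double period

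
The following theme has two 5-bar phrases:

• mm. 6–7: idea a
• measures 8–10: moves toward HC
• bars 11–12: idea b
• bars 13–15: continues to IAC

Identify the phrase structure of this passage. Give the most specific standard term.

Phrase 1 ends with a half cadence (weaker) and phrase 2 with an imperfect authentic cadence (stronger): antecedent + consequent = a period.
The two phrases open with different material (a / b), so the period is contrasting.

contrasting period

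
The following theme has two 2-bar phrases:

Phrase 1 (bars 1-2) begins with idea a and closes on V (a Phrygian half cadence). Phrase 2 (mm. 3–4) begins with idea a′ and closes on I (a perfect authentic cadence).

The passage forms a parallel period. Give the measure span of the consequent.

The phrase ending with the weaker cadence (Phrygian half cadence) is the antecedent; the one ending more conclusively (perfect authentic cadence) is the consequent. The consequent is measures 3–4.

measures 3–4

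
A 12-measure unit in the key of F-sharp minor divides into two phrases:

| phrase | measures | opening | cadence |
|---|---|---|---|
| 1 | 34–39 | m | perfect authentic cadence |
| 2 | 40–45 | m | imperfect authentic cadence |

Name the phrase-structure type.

The second phrase closes with an imperfect authentic cadence, which is not stronger than the first phrase's perfect authentic cadence; without a weak→strong cadential pair there is no antecedent–consequent relationship, so this is a phrase group rather than a period.

phrase group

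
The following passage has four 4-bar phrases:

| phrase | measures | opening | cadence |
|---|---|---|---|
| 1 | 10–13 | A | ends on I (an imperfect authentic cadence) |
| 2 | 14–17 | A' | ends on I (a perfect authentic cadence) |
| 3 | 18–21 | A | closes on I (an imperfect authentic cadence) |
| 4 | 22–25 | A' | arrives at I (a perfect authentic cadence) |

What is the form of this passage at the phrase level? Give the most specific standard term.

The cadence pattern IAC–PAC–IAC–PAC is weak–strong twice, and phrases 3–4 restate phrases 1–2: a period heard twice, not a double period (which would end weakly at phrase 2).

repeated period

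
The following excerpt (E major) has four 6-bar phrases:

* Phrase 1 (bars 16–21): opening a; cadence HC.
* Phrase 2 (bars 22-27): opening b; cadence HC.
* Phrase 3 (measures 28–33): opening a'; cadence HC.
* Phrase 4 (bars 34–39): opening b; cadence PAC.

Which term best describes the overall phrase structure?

Four phrases in two halves: the first half (measures 16–27) ends with a half cadence, the second (mm. 28-39) with a perfect authentic cadence — a large antecedent–consequent pair, i.e. a double period.
Phrase 3 begins with the same material as phrase 1, making it parallel.

parallel double period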